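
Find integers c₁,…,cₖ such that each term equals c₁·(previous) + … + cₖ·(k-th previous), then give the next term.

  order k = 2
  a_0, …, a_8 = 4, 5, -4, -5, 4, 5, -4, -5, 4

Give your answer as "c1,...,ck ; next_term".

0,-1 ; 5

  a_2 = 0·5 + -1·4 = -4
  a_3 = 0·-4 + -1·5 = -5
  a_4 = 0·-5 + -1·-4 = 4
  a_5 = 0·4 + -1·-5 = 5
  a_6 = 0·5 + -1·4 = -4
  a_7 = 0·-4 + -1·5 = -5
  a_8 = 0·-5 + -1·-4 = 4
  a_9 = 0·4 + -1·-5 = 5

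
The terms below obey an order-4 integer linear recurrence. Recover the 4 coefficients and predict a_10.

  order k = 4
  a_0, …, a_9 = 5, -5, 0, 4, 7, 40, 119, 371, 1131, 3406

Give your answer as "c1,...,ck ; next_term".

  a_4 = 3·4 + 1·0 + -2·-5 + -3·5 = 7
  a_5 = 3·7 + 1·4 + -2·0 + -3·-5 = 40
  a_6 = 3·40 + 1·7 + -2·4 + -3·0 = 119
  a_7 = 3·119 + 1·40 + -2·7 + -3·4 = 371
  a_8 = 3·371 + 1·119 + -2·40 + -3·7 = 1131
  a_9 = 3·1131 + 1·371 + -2·119 + -3·40 = 3406
  a_10 = 3·3406 + 1·1131 + -2·371 + -3·119 = 10250

3,1,-2,-3 ; 10250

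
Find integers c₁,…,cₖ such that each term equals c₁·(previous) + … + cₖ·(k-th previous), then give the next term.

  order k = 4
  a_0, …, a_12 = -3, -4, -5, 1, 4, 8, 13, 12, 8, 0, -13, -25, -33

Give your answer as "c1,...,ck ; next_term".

  a_4 = 1·1 + 0·-5 + 0·-4 + -1·-3 = 4
  a_5 = 1·4 + 0·1 + 0·-5 + -1·-4 = 8
  a_6 = 1·8 + 0·4 + 0·1 + -1·-5 = 13
  a_7 = 1·13 + 0·8 + 0·4 + -1·1 = 12
  a_8 = 1·12 + 0·13 + 0·8 + -1·4 = 8
  a_9 = 1·8 + 0·12 + 0·13 + -1·8 = 0
  a_10 = 1·0 + 0·8 + 0·12 + -1·13 = -13
  a_11 = 1·-13 + 0·0 + 0·8 + -1·12 = -25
  a_12 = 1·-25 + 0·-13 + 0·0 + -1·8 = -33
  a_13 = 1·-33 + 0·-25 + 0·-13 + -1·0 = -33

1,0,0,-1 ; -33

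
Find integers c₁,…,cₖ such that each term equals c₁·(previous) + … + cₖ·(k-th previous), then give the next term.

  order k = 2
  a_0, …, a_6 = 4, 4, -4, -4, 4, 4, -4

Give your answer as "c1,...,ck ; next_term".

0,-1 ; -4

  a_2 = 0·4 + -1·4 = -4
  a_3 = 0·-4 + -1·4 = -4
  a_4 = 0·-4 + -1·-4 = 4
  a_5 = 0·4 + -1·-4 = 4
  a_6 = 0·4 + -1·4 = -4
  a_7 = 0·-4 + -1·4 = -4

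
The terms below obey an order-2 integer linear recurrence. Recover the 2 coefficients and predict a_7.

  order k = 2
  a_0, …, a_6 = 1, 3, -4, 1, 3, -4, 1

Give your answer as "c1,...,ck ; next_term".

-1,-1 ; 3

  a_2 = -1·3 + -1·1 = -4
  a_3 = -1·-4 + -1·3 = 1
  a_4 = -1·1 + -1·-4 = 3
  a_5 = -1·3 + -1·1 = -4
  a_6 = -1·-4 + -1·3 = 1
  a_7 = -1·1 + -1·-4 = 3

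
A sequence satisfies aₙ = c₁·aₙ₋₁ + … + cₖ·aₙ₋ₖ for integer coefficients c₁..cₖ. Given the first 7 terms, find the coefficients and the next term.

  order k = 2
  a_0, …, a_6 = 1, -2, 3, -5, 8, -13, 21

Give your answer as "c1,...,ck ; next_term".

-1,1 ; -34

  a_2 = -1·-2 + 1·1 = 3
  a_3 = -1·3 + 1·-2 = -5
  a_4 = -1·-5 + 1·3 = 8
  a_5 = -1·8 + 1·-5 = -13
  a_6 = -1·-13 + 1·8 = 21
  a_7 = -1·21 + 1·-13 = -34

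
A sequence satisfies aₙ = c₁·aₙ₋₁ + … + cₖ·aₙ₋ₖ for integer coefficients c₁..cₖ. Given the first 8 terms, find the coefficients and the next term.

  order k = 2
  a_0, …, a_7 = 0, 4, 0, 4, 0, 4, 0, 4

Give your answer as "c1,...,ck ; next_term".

  a_2 = 0·4 + 1·0 = 0
  a_3 = 0·0 + 1·4 = 4
  a_4 = 0·4 + 1·0 = 0
  a_5 = 0·0 + 1·4 = 4
  a_6 = 0·4 + 1·0 = 0
  a_7 = 0·0 + 1·4 = 4
  a_8 = 0·4 + 1·0 = 0

0,1 ; 0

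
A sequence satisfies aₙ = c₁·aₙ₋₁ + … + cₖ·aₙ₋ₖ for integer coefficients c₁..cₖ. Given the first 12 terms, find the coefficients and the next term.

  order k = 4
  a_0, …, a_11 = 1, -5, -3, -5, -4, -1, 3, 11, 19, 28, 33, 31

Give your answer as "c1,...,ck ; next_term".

  a_4 = 1·-5 + 1·-3 + -1·-5 + -1·1 = -4
  a_5 = 1·-4 + 1·-5 + -1·-3 + -1·-5 = -1
  a_6 = 1·-1 + 1·-4 + -1·-5 + -1·-3 = 3
  a_7 = 1·3 + 1·-1 + -1·-4 + -1·-5 = 11
  a_8 = 1·11 + 1·3 + -1·-1 + -1·-4 = 19
  a_9 = 1·19 + 1·11 + -1·3 + -1·-1 = 28
  a_10 = 1·28 + 1·19 + -1·11 + -1·3 = 33
  a_11 = 1·33 + 1·28 + -1·19 + -1·11 = 31
  a_12 = 1·31 + 1·33 + -1·28 + -1·19 = 17

1,1,-1,-1 ; 17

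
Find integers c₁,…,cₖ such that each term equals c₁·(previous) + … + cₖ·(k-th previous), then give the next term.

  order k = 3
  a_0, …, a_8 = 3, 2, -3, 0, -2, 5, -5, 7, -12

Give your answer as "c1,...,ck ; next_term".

-1,0,-1 ; 17

  a_3 = -1·-3 + 0·2 + -1·3 = 0
  a_4 = -1·0 + 0·-3 + -1·2 = -2
  a_5 = -1·-2 + 0·0 + -1·-3 = 5
  a_6 = -1·5 + 0·-2 + -1·0 = -5
  a_7 = -1·-5 + 0·5 + -1·-2 = 7
  a_8 = -1·7 + 0·-5 + -1·5 = -12
  a_9 = -1·-12 + 0·7 + -1·-5 = 17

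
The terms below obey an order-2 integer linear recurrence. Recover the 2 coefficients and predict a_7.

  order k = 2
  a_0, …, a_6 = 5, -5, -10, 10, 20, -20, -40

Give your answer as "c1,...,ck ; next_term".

0,-2 ; 40

  a_2 = 0·-5 + -2·5 = -10
  a_3 = 0·-10 + -2·-5 = 10
  a_4 = 0·10 + -2·-10 = 20
  a_5 = 0·20 + -2·10 = -20
  a_6 = 0·-20 + -2·20 = -40
  a_7 = 0·-40 + -2·-20 = 40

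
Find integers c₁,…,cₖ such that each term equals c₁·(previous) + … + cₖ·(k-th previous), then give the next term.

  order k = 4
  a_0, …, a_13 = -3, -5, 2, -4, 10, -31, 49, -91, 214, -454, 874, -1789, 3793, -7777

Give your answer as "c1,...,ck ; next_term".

  a_4 = -1·-4 + 0·2 + -3·-5 + 3·-3 = 10
  a_5 = -1·10 + 0·-4 + -3·2 + 3·-5 = -31
  a_6 = -1·-31 + 0·10 + -3·-4 + 3·2 = 49
  a_7 = -1·49 + 0·-31 + -3·10 + 3·-4 = -91
  a_8 = -1·-91 + 0·49 + -3·-31 + 3·10 = 214
  a_9 = -1·214 + 0·-91 + -3·49 + 3·-31 = -454
  a_10 = -1·-454 + 0·214 + -3·-91 + 3·49 = 874
  a_11 = -1·874 + 0·-454 + -3·214 + 3·-91 = -1789
  a_12 = -1·-1789 + 0·874 + -3·-454 + 3·214 = 3793
  a_13 = -1·3793 + 0·-1789 + -3·874 + 3·-454 = -7777
  a_14 = -1·-7777 + 0·3793 + -3·-1789 + 3·874 = 15766

-1,0,-3,3 ; 15766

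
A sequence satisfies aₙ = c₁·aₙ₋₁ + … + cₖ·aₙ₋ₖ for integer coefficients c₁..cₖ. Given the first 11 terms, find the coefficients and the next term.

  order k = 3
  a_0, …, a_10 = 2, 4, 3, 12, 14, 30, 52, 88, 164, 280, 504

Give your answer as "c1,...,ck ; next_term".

0,2,2 ; 888

  a_3 = 0·3 + 2·4 + 2·2 = 12
  a_4 = 0·12 + 2·3 + 2·4 = 14
  a_5 = 0·14 + 2·12 + 2·3 = 30
  a_6 = 0·30 + 2·14 + 2·12 = 52
  a_7 = 0·52 + 2·30 + 2·14 = 88
  a_8 = 0·88 + 2·52 + 2·30 = 164
  a_9 = 0·164 + 2·88 + 2·52 = 280
  a_10 = 0·280 + 2·164 + 2·88 = 504
  a_11 = 0·504 + 2·280 + 2·164 = 888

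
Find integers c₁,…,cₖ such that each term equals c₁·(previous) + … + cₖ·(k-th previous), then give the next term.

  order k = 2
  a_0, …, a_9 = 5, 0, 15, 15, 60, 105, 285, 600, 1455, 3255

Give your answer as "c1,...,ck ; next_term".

  a_2 = 1·0 + 3·5 = 15
  a_3 = 1·15 + 3·0 = 15
  a_4 = 1·15 + 3·15 = 60
  a_5 = 1·60 + 3·15 = 105
  a_6 = 1·105 + 3·60 = 285
  a_7 = 1·285 + 3·105 = 600
  a_8 = 1·600 + 3·285 = 1455
  a_9 = 1·1455 + 3·600 = 3255
  a_10 = 1·3255 + 3·1455 = 7620

1,3 ; 7620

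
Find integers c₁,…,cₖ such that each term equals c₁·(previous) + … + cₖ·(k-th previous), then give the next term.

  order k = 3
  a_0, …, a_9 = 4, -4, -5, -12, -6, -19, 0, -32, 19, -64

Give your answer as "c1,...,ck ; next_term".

  a_3 = 0·-5 + 2·-4 + -1·4 = -12
  a_4 = 0·-12 + 2·-5 + -1·-4 = -6
  a_5 = 0·-6 + 2·-12 + -1·-5 = -19
  a_6 = 0·-19 + 2·-6 + -1·-12 = 0
  a_7 = 0·0 + 2·-19 + -1·-6 = -32
  a_8 = 0·-32 + 2·0 + -1·-19 = 19
  a_9 = 0·19 + 2·-32 + -1·0 = -64
  a_10 = 0·-64 + 2·19 + -1·-32 = 70

0,2,-1 ; 70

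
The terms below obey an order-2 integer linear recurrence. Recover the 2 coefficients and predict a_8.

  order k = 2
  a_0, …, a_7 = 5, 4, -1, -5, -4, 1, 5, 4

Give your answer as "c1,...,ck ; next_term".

  a_2 = 1·4 + -1·5 = -1
  a_3 = 1·-1 + -1·4 = -5
  a_4 = 1·-5 + -1·-1 = -4
  a_5 = 1·-4 + -1·-5 = 1
  a_6 = 1·1 + -1·-4 = 5
  a_7 = 1·5 + -1·1 = 4
  a_8 = 1·4 + -1·5 = -1

1,-1 ; -1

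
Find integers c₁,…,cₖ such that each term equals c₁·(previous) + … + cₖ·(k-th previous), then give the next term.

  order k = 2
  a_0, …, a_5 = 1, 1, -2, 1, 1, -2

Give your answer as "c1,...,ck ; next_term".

-1,-1 ; 1

  a_2 = -1·1 + -1·1 = -2
  a_3 = -1·-2 + -1·1 = 1
  a_4 = -1·1 + -1·-2 = 1
  a_5 = -1·1 + -1·1 = -2
  a_6 = -1·-2 + -1·1 = 1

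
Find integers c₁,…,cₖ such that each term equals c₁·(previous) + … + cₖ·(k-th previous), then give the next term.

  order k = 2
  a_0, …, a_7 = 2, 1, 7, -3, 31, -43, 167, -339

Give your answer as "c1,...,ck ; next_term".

  a_2 = -1·1 + 4·2 = 7
  a_3 = -1·7 + 4·1 = -3
  a_4 = -1·-3 + 4·7 = 31
  a_5 = -1·31 + 4·-3 = -43
  a_6 = -1·-43 + 4·31 = 167
  a_7 = -1·167 + 4·-43 = -339
  a_8 = -1·-339 + 4·167 = 1007

-1,4 ; 1007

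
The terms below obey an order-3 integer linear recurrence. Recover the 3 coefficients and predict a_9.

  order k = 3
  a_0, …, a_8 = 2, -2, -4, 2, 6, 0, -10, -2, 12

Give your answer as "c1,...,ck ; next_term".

-1,-1,-2 ; 10

  a_3 = -1·-4 + -1·-2 + -2·2 = 2
  a_4 = -1·2 + -1·-4 + -2·-2 = 6
  a_5 = -1·6 + -1·2 + -2·-4 = 0
  a_6 = -1·0 + -1·6 + -2·2 = -10
  a_7 = -1·-10 + -1·0 + -2·6 = -2
  a_8 = -1·-2 + -1·-10 + -2·0 = 12
  a_9 = -1·12 + -1·-2 + -2·-10 = 10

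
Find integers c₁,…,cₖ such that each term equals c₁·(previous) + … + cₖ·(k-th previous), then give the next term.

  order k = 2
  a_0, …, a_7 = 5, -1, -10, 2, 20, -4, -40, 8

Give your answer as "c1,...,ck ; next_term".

  a_2 = 0·-1 + -2·5 = -10
  a_3 = 0·-10 + -2·-1 = 2
  a_4 = 0·2 + -2·-10 = 20
  a_5 = 0·20 + -2·2 = -4
  a_6 = 0·-4 + -2·20 = -40
  a_7 = 0·-40 + -2·-4 = 8
  a_8 = 0·8 + -2·-40 = 80

0,-2 ; 80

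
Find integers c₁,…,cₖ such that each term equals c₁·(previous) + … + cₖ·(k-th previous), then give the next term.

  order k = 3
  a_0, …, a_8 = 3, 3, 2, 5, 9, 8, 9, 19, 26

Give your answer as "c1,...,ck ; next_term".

1,-1,2 ; 25

  a_3 = 1·2 + -1·3 + 2·3 = 5
  a_4 = 1·5 + -1·2 + 2·3 = 9
  a_5 = 1·9 + -1·5 + 2·2 = 8
  a_6 = 1·8 + -1·9 + 2·5 = 9
  a_7 = 1·9 + -1·8 + 2·9 = 19
  a_8 = 1·19 + -1·9 + 2·8 = 26
  a_9 = 1·26 + -1·19 + 2·9 = 25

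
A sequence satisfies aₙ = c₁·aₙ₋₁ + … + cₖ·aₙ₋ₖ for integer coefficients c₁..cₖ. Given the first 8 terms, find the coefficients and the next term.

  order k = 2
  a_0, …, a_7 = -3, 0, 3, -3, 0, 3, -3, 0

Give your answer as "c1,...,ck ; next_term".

  a_2 = -1·0 + -1·-3 = 3
  a_3 = -1·3 + -1·0 = -3
  a_4 = -1·-3 + -1·3 = 0
  a_5 = -1·0 + -1·-3 = 3
  a_6 = -1·3 + -1·0 = -3
  a_7 = -1·-3 + -1·3 = 0
  a_8 = -1·0 + -1·-3 = 3

-1,-1 ; 3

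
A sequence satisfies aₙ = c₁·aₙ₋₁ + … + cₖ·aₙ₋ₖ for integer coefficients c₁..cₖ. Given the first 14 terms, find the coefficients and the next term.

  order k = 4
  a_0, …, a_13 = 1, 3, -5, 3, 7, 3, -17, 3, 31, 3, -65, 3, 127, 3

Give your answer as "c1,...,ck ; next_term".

0,-1,0,2 ; -257

  a_4 = 0·3 + -1·-5 + 0·3 + 2·1 = 7
  a_5 = 0·7 + -1·3 + 0·-5 + 2·3 = 3
  a_6 = 0·3 + -1·7 + 0·3 + 2·-5 = -17
  a_7 = 0·-17 + -1·3 + 0·7 + 2·3 = 3
  a_8 = 0·3 + -1·-17 + 0·3 + 2·7 = 31
  a_9 = 0·31 + -1·3 + 0·-17 + 2·3 = 3
  a_10 = 0·3 + -1·31 + 0·3 + 2·-17 = -65
  a_11 = 0·-65 + -1·3 + 0·31 + 2·3 = 3
  a_12 = 0·3 + -1·-65 + 0·3 + 2·31 = 127
  a_13 = 0·127 + -1·3 + 0·-65 + 2·3 = 3
  a_14 = 0·3 + -1·127 + 0·3 + 2·-65 = -257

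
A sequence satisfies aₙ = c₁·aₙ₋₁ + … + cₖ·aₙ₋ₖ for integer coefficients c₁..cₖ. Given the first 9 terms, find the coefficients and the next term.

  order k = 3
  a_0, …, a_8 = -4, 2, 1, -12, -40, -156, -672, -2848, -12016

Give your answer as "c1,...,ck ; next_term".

  a_3 = 4·1 + 0·2 + 4·-4 = -12
  a_4 = 4·-12 + 0·1 + 4·2 = -40
  a_5 = 4·-40 + 0·-12 + 4·1 = -156
  a_6 = 4·-156 + 0·-40 + 4·-12 = -672
  a_7 = 4·-672 + 0·-156 + 4·-40 = -2848
  a_8 = 4·-2848 + 0·-672 + 4·-156 = -12016
  a_9 = 4·-12016 + 0·-2848 + 4·-672 = -50752

4,0,4 ; -50752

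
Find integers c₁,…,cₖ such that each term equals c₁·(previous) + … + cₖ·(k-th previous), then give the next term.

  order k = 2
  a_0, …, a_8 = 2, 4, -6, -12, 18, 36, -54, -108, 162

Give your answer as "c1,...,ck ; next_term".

0,-3 ; 324

  a_2 = 0·4 + -3·2 = -6
  a_3 = 0·-6 + -3·4 = -12
  a_4 = 0·-12 + -3·-6 = 18
  a_5 = 0·18 + -3·-12 = 36
  a_6 = 0·36 + -3·18 = -54
  a_7 = 0·-54 + -3·36 = -108
  a_8 = 0·-108 + -3·-54 = 162
  a_9 = 0·162 + -3·-108 = 324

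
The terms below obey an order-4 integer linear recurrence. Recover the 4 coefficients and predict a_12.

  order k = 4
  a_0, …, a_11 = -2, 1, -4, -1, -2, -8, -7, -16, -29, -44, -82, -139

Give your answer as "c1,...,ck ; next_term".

1,1,1,-1 ; -236

  a_4 = 1·-1 + 1·-4 + 1·1 + -1·-2 = -2
  a_5 = 1·-2 + 1·-1 + 1·-4 + -1·1 = -8
  a_6 = 1·-8 + 1·-2 + 1·-1 + -1·-4 = -7
  a_7 = 1·-7 + 1·-8 + 1·-2 + -1·-1 = -16
  a_8 = 1·-16 + 1·-7 + 1·-8 + -1·-2 = -29
  a_9 = 1·-29 + 1·-16 + 1·-7 + -1·-8 = -44
  a_10 = 1·-44 + 1·-29 + 1·-16 + -1·-7 = -82
  a_11 = 1·-82 + 1·-44 + 1·-29 + -1·-16 = -139
  a_12 = 1·-139 + 1·-82 + 1·-44 + -1·-29 = -236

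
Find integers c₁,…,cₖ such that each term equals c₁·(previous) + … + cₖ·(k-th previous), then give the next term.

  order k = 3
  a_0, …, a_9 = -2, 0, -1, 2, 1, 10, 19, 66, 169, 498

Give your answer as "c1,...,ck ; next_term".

2,3,-2 ; 1371

  a_3 = 2·-1 + 3·0 + -2·-2 = 2
  a_4 = 2·2 + 3·-1 + -2·0 = 1
  a_5 = 2·1 + 3·2 + -2·-1 = 10
  a_6 = 2·10 + 3·1 + -2·2 = 19
  a_7 = 2·19 + 3·10 + -2·1 = 66
  a_8 = 2·66 + 3·19 + -2·10 = 169
  a_9 = 2·169 + 3·66 + -2·19 = 498
  a_10 = 2·498 + 3·169 + -2·66 = 1371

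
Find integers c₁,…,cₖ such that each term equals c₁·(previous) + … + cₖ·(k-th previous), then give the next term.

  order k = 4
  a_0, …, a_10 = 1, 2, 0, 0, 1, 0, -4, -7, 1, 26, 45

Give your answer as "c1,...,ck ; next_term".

  a_4 = 2·0 + -4·0 + 1·2 + -1·1 = 1
  a_5 = 2·1 + -4·0 + 1·0 + -1·2 = 0
  a_6 = 2·0 + -4·1 + 1·0 + -1·0 = -4
  a_7 = 2·-4 + -4·0 + 1·1 + -1·0 = -7
  a_8 = 2·-7 + -4·-4 + 1·0 + -1·1 = 1
  a_9 = 2·1 + -4·-7 + 1·-4 + -1·0 = 26
  a_10 = 2·26 + -4·1 + 1·-7 + -1·-4 = 45
  a_11 = 2·45 + -4·26 + 1·1 + -1·-7 = -6

2,-4,1,-1 ; -6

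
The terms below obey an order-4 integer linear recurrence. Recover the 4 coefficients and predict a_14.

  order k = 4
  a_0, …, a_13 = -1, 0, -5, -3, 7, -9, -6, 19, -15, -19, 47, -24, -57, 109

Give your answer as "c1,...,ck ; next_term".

  a_4 = -1·-3 + -1·-5 + 1·0 + 1·-1 = 7
  a_5 = -1·7 + -1·-3 + 1·-5 + 1·0 = -9
  a_6 = -1·-9 + -1·7 + 1·-3 + 1·-5 = -6
  a_7 = -1·-6 + -1·-9 + 1·7 + 1·-3 = 19
  a_8 = -1·19 + -1·-6 + 1·-9 + 1·7 = -15
  a_9 = -1·-15 + -1·19 + 1·-6 + 1·-9 = -19
  a_10 = -1·-19 + -1·-15 + 1·19 + 1·-6 = 47
  a_11 = -1·47 + -1·-19 + 1·-15 + 1·19 = -24
  a_12 = -1·-24 + -1·47 + 1·-19 + 1·-15 = -57
  a_13 = -1·-57 + -1·-24 + 1·47 + 1·-19 = 109
  a_14 = -1·109 + -1·-57 + 1·-24 + 1·47 = -29

-1,-1,1,1 ; -29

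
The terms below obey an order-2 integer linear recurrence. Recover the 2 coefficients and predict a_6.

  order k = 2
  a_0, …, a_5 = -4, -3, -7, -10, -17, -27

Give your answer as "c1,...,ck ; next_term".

  a_2 = 1·-3 + 1·-4 = -7
  a_3 = 1·-7 + 1·-3 = -10
  a_4 = 1·-10 + 1·-7 = -17
  a_5 = 1·-17 + 1·-10 = -27
  a_6 = 1·-27 + 1·-17 = -44

1,1 ; -44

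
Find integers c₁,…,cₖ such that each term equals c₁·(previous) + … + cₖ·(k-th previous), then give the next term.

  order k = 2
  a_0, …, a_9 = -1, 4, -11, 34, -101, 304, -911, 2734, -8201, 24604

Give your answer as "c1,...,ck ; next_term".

-2,3 ; -73811

  a_2 = -2·4 + 3·-1 = -11
  a_3 = -2·-11 + 3·4 = 34
  a_4 = -2·34 + 3·-11 = -101
  a_5 = -2·-101 + 3·34 = 304
  a_6 = -2·304 + 3·-101 = -911
  a_7 = -2·-911 + 3·304 = 2734
  a_8 = -2·2734 + 3·-911 = -8201
  a_9 = -2·-8201 + 3·2734 = 24604
  a_10 = -2·24604 + 3·-8201 = -73811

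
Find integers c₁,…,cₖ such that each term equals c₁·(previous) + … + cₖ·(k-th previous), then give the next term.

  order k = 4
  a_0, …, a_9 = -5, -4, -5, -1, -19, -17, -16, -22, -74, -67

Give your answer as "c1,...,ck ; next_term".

  a_4 = 0·-1 + 0·-5 + 1·-4 + 3·-5 = -19
  a_5 = 0·-19 + 0·-1 + 1·-5 + 3·-4 = -17
  a_6 = 0·-17 + 0·-19 + 1·-1 + 3·-5 = -16
  a_7 = 0·-16 + 0·-17 + 1·-19 + 3·-1 = -22
  a_8 = 0·-22 + 0·-16 + 1·-17 + 3·-19 = -74
  a_9 = 0·-74 + 0·-22 + 1·-16 + 3·-17 = -67
  a_10 = 0·-67 + 0·-74 + 1·-22 + 3·-16 = -70

0,0,1,3 ; -70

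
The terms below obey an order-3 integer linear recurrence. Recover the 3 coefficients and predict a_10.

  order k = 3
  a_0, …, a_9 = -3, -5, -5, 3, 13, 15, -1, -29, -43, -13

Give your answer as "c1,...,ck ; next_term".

  a_3 = 1·-5 + -1·-5 + -1·-3 = 3
  a_4 = 1·3 + -1·-5 + -1·-5 = 13
  a_5 = 1·13 + -1·3 + -1·-5 = 15
  a_6 = 1·15 + -1·13 + -1·3 = -1
  a_7 = 1·-1 + -1·15 + -1·13 = -29
  a_8 = 1·-29 + -1·-1 + -1·15 = -43
  a_9 = 1·-43 + -1·-29 + -1·-1 = -13
  a_10 = 1·-13 + -1·-43 + -1·-29 = 59

1,-1,-1 ; 59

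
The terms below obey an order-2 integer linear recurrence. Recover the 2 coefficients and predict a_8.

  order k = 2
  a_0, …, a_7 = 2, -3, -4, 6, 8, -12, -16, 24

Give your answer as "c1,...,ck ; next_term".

0,-2 ; 32

  a_2 = 0·-3 + -2·2 = -4
  a_3 = 0·-4 + -2·-3 = 6
  a_4 = 0·6 + -2·-4 = 8
  a_5 = 0·8 + -2·6 = -12
  a_6 = 0·-12 + -2·8 = -16
  a_7 = 0·-16 + -2·-12 = 24
  a_8 = 0·24 + -2·-16 = 32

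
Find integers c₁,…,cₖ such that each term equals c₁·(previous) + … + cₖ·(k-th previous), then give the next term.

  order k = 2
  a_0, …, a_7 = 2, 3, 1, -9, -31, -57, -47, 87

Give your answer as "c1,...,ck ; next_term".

  a_2 = 3·3 + -4·2 = 1
  a_3 = 3·1 + -4·3 = -9
  a_4 = 3·-9 + -4·1 = -31
  a_5 = 3·-31 + -4·-9 = -57
  a_6 = 3·-57 + -4·-31 = -47
  a_7 = 3·-47 + -4·-57 = 87
  a_8 = 3·87 + -4·-47 = 449

3,-4 ; 449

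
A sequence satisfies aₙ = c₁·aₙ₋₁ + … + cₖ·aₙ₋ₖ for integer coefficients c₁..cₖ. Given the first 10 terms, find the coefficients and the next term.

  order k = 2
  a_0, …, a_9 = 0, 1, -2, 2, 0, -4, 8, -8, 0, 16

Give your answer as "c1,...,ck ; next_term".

  a_2 = -2·1 + -2·0 = -2
  a_3 = -2·-2 + -2·1 = 2
  a_4 = -2·2 + -2·-2 = 0
  a_5 = -2·0 + -2·2 = -4
  a_6 = -2·-4 + -2·0 = 8
  a_7 = -2·8 + -2·-4 = -8
  a_8 = -2·-8 + -2·8 = 0
  a_9 = -2·0 + -2·-8 = 16
  a_10 = -2·16 + -2·0 = -32

-2,-2 ; -32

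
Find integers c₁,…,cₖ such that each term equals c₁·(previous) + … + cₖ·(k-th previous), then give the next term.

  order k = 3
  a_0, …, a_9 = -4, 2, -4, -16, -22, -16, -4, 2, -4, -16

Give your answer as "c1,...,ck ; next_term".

2,-2,1 ; -22

  a_3 = 2·-4 + -2·2 + 1·-4 = -16
  a_4 = 2·-16 + -2·-4 + 1·2 = -22
  a_5 = 2·-22 + -2·-16 + 1·-4 = -16
  a_6 = 2·-16 + -2·-22 + 1·-16 = -4
  a_7 = 2·-4 + -2·-16 + 1·-22 = 2
  a_8 = 2·2 + -2·-4 + 1·-16 = -4
  a_9 = 2·-4 + -2·2 + 1·-4 = -16
  a_10 = 2·-16 + -2·-4 + 1·2 = -22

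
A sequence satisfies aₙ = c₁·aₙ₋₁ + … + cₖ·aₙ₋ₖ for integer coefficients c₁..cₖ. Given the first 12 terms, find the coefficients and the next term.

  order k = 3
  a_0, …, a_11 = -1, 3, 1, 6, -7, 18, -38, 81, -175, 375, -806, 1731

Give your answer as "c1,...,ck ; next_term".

  a_3 = -1·1 + 2·3 + -1·-1 = 6
  a_4 = -1·6 + 2·1 + -1·3 = -7
  a_5 = -1·-7 + 2·6 + -1·1 = 18
  a_6 = -1·18 + 2·-7 + -1·6 = -38
  a_7 = -1·-38 + 2·18 + -1·-7 = 81
  a_8 = -1·81 + 2·-38 + -1·18 = -175
  a_9 = -1·-175 + 2·81 + -1·-38 = 375
  a_10 = -1·375 + 2·-175 + -1·81 = -806
  a_11 = -1·-806 + 2·375 + -1·-175 = 1731
  a_12 = -1·1731 + 2·-806 + -1·375 = -3718

-1,2,-1 ; -3718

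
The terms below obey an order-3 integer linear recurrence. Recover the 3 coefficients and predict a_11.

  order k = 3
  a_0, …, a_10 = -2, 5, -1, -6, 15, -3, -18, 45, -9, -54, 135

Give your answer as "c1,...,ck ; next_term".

0,0,3 ; -27

  a_3 = 0·-1 + 0·5 + 3·-2 = -6
  a_4 = 0·-6 + 0·-1 + 3·5 = 15
  a_5 = 0·15 + 0·-6 + 3·-1 = -3
  a_6 = 0·-3 + 0·15 + 3·-6 = -18
  a_7 = 0·-18 + 0·-3 + 3·15 = 45
  a_8 = 0·45 + 0·-18 + 3·-3 = -9
  a_9 = 0·-9 + 0·45 + 3·-18 = -54
  a_10 = 0·-54 + 0·-9 + 3·45 = 135
  a_11 = 0·135 + 0·-54 + 3·-9 = -27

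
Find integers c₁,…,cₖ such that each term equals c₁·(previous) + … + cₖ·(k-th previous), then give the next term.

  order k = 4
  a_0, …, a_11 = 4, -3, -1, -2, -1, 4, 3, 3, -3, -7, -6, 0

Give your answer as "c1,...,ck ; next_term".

0,0,-1,-1 ; 10

  a_4 = 0·-2 + 0·-1 + -1·-3 + -1·4 = -1
  a_5 = 0·-1 + 0·-2 + -1·-1 + -1·-3 = 4
  a_6 = 0·4 + 0·-1 + -1·-2 + -1·-1 = 3
  a_7 = 0·3 + 0·4 + -1·-1 + -1·-2 = 3
  a_8 = 0·3 + 0·3 + -1·4 + -1·-1 = -3
  a_9 = 0·-3 + 0·3 + -1·3 + -1·4 = -7
  a_10 = 0·-7 + 0·-3 + -1·3 + -1·3 = -6
  a_11 = 0·-6 + 0·-7 + -1·-3 + -1·3 = 0
  a_12 = 0·0 + 0·-6 + -1·-7 + -1·-3 = 10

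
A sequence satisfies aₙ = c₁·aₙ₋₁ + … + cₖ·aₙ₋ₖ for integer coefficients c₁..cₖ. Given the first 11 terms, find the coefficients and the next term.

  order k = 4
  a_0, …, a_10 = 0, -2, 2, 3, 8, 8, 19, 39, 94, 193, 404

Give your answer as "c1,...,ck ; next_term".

2,0,-1,3 ; 831

  a_4 = 2·3 + 0·2 + -1·-2 + 3·0 = 8
  a_5 = 2·8 + 0·3 + -1·2 + 3·-2 = 8
  a_6 = 2·8 + 0·8 + -1·3 + 3·2 = 19
  a_7 = 2·19 + 0·8 + -1·8 + 3·3 = 39
  a_8 = 2·39 + 0·19 + -1·8 + 3·8 = 94
  a_9 = 2·94 + 0·39 + -1·19 + 3·8 = 193
  a_10 = 2·193 + 0·94 + -1·39 + 3·19 = 404
  a_11 = 2·404 + 0·193 + -1·94 + 3·39 = 831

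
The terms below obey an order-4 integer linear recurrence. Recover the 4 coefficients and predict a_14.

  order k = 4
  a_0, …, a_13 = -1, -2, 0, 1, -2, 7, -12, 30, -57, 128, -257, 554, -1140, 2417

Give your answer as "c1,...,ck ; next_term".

-1,3,1,-1 ; -5026

  a_4 = -1·1 + 3·0 + 1·-2 + -1·-1 = -2
  a_5 = -1·-2 + 3·1 + 1·0 + -1·-2 = 7
  a_6 = -1·7 + 3·-2 + 1·1 + -1·0 = -12
  a_7 = -1·-12 + 3·7 + 1·-2 + -1·1 = 30
  a_8 = -1·30 + 3·-12 + 1·7 + -1·-2 = -57
  a_9 = -1·-57 + 3·30 + 1·-12 + -1·7 = 128
  a_10 = -1·128 + 3·-57 + 1·30 + -1·-12 = -257
  a_11 = -1·-257 + 3·128 + 1·-57 + -1·30 = 554
  a_12 = -1·554 + 3·-257 + 1·128 + -1·-57 = -1140
  a_13 = -1·-1140 + 3·554 + 1·-257 + -1·128 = 2417
  a_14 = -1·2417 + 3·-1140 + 1·554 + -1·-257 = -5026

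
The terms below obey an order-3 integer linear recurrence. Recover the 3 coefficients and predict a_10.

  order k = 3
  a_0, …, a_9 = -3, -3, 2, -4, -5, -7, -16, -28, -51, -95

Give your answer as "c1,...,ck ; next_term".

1,1,1 ; -174

  a_3 = 1·2 + 1·-3 + 1·-3 = -4
  a_4 = 1·-4 + 1·2 + 1·-3 = -5
  a_5 = 1·-5 + 1·-4 + 1·2 = -7
  a_6 = 1·-7 + 1·-5 + 1·-4 = -16
  a_7 = 1·-16 + 1·-7 + 1·-5 = -28
  a_8 = 1·-28 + 1·-16 + 1·-7 = -51
  a_9 = 1·-51 + 1·-28 + 1·-16 = -95
  a_10 = 1·-95 + 1·-51 + 1·-28 = -174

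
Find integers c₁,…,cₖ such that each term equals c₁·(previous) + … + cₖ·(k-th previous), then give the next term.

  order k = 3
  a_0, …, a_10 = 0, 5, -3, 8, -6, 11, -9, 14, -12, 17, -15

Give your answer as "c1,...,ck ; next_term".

-1,1,1 ; 20

  a_3 = -1·-3 + 1·5 + 1·0 = 8
  a_4 = -1·8 + 1·-3 + 1·5 = -6
  a_5 = -1·-6 + 1·8 + 1·-3 = 11
  a_6 = -1·11 + 1·-6 + 1·8 = -9
  a_7 = -1·-9 + 1·11 + 1·-6 = 14
  a_8 = -1·14 + 1·-9 + 1·11 = -12
  a_9 = -1·-12 + 1·14 + 1·-9 = 17
  a_10 = -1·17 + 1·-12 + 1·14 = -15
  a_11 = -1·-15 + 1·17 + 1·-12 = 20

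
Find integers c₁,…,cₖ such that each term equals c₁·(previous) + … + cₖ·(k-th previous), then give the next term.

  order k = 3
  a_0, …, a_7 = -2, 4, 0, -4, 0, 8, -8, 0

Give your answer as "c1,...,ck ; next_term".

-2,-2,-2 ; 0

  a_3 = -2·0 + -2·4 + -2·-2 = -4
  a_4 = -2·-4 + -2·0 + -2·4 = 0
  a_5 = -2·0 + -2·-4 + -2·0 = 8
  a_6 = -2·8 + -2·0 + -2·-4 = -8
  a_7 = -2·-8 + -2·8 + -2·0 = 0
  a_8 = -2·0 + -2·-8 + -2·8 = 0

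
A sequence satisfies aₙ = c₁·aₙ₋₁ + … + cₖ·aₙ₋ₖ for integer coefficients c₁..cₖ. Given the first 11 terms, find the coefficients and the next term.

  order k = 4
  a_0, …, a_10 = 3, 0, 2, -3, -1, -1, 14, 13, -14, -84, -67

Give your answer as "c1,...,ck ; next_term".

1,-2,-3,2 ; 169

  a_4 = 1·-3 + -2·2 + -3·0 + 2·3 = -1
  a_5 = 1·-1 + -2·-3 + -3·2 + 2·0 = -1
  a_6 = 1·-1 + -2·-1 + -3·-3 + 2·2 = 14
  a_7 = 1·14 + -2·-1 + -3·-1 + 2·-3 = 13
  a_8 = 1·13 + -2·14 + -3·-1 + 2·-1 = -14
  a_9 = 1·-14 + -2·13 + -3·14 + 2·-1 = -84
  a_10 = 1·-84 + -2·-14 + -3·13 + 2·14 = -67
  a_11 = 1·-67 + -2·-84 + -3·-14 + 2·13 = 169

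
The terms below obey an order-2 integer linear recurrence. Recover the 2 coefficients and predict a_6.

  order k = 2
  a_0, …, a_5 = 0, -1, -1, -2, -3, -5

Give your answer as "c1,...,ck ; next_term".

1,1 ; -8

  a_2 = 1·-1 + 1·0 = -1
  a_3 = 1·-1 + 1·-1 = -2
  a_4 = 1·-2 + 1·-1 = -3
  a_5 = 1·-3 + 1·-2 = -5
  a_6 = 1·-5 + 1·-3 = -8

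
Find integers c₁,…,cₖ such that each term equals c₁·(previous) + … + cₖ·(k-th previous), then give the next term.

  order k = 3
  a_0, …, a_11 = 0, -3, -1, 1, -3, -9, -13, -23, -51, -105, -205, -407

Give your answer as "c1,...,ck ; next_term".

2,-1,2 ; -819

  a_3 = 2·-1 + -1·-3 + 2·0 = 1
  a_4 = 2·1 + -1·-1 + 2·-3 = -3
  a_5 = 2·-3 + -1·1 + 2·-1 = -9
  a_6 = 2·-9 + -1·-3 + 2·1 = -13
  a_7 = 2·-13 + -1·-9 + 2·-3 = -23
  a_8 = 2·-23 + -1·-13 + 2·-9 = -51
  a_9 = 2·-51 + -1·-23 + 2·-13 = -105
  a_10 = 2·-105 + -1·-51 + 2·-23 = -205
  a_11 = 2·-205 + -1·-105 + 2·-51 = -407
  a_12 = 2·-407 + -1·-205 + 2·-105 = -819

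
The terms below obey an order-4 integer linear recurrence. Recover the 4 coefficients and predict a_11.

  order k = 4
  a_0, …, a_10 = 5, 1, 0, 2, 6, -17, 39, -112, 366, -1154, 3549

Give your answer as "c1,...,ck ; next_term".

-3,-1,-3,3 ; -10927

  a_4 = -3·2 + -1·0 + -3·1 + 3·5 = 6
  a_5 = -3·6 + -1·2 + -3·0 + 3·1 = -17
  a_6 = -3·-17 + -1·6 + -3·2 + 3·0 = 39
  a_7 = -3·39 + -1·-17 + -3·6 + 3·2 = -112
  a_8 = -3·-112 + -1·39 + -3·-17 + 3·6 = 366
  a_9 = -3·366 + -1·-112 + -3·39 + 3·-17 = -1154
  a_10 = -3·-1154 + -1·366 + -3·-112 + 3·39 = 3549
  a_11 = -3·3549 + -1·-1154 + -3·366 + 3·-112 = -10927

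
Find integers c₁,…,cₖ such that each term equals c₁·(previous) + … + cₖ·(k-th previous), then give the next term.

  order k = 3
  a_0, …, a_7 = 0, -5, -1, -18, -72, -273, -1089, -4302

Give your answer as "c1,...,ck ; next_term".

3,3,3 ; -16992

  a_3 = 3·-1 + 3·-5 + 3·0 = -18
  a_4 = 3·-18 + 3·-1 + 3·-5 = -72
  a_5 = 3·-72 + 3·-18 + 3·-1 = -273
  a_6 = 3·-273 + 3·-72 + 3·-18 = -1089
  a_7 = 3·-1089 + 3·-273 + 3·-72 = -4302
  a_8 = 3·-4302 + 3·-1089 + 3·-273 = -16992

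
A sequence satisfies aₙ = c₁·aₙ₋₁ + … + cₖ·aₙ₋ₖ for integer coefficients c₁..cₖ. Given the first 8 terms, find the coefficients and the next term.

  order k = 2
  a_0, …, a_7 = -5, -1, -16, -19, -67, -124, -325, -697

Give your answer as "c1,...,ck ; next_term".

  a_2 = 1·-1 + 3·-5 = -16
  a_3 = 1·-16 + 3·-1 = -19
  a_4 = 1·-19 + 3·-16 = -67
  a_5 = 1·-67 + 3·-19 = -124
  a_6 = 1·-124 + 3·-67 = -325
  a_7 = 1·-325 + 3·-124 = -697
  a_8 = 1·-697 + 3·-325 = -1672

1,3 ; -1672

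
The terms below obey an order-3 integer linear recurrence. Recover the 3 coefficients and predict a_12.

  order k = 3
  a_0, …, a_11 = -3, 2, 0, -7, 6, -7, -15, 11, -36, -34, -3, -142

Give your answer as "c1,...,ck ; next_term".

  a_3 = 0·0 + 1·2 + 3·-3 = -7
  a_4 = 0·-7 + 1·0 + 3·2 = 6
  a_5 = 0·6 + 1·-7 + 3·0 = -7
  a_6 = 0·-7 + 1·6 + 3·-7 = -15
  a_7 = 0·-15 + 1·-7 + 3·6 = 11
  a_8 = 0·11 + 1·-15 + 3·-7 = -36
  a_9 = 0·-36 + 1·11 + 3·-15 = -34
  a_10 = 0·-34 + 1·-36 + 3·11 = -3
  a_11 = 0·-3 + 1·-34 + 3·-36 = -142
  a_12 = 0·-142 + 1·-3 + 3·-34 = -105

0,1,3 ; -105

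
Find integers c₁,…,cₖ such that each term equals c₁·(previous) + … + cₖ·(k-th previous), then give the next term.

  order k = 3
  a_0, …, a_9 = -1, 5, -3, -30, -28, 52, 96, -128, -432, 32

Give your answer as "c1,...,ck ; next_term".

  a_3 = 2·-3 + -4·5 + 4·-1 = -30
  a_4 = 2·-30 + -4·-3 + 4·5 = -28
  a_5 = 2·-28 + -4·-30 + 4·-3 = 52
  a_6 = 2·52 + -4·-28 + 4·-30 = 96
  a_7 = 2·96 + -4·52 + 4·-28 = -128
  a_8 = 2·-128 + -4·96 + 4·52 = -432
  a_9 = 2·-432 + -4·-128 + 4·96 = 32
  a_10 = 2·32 + -4·-432 + 4·-128 = 1280

2,-4,4 ; 1280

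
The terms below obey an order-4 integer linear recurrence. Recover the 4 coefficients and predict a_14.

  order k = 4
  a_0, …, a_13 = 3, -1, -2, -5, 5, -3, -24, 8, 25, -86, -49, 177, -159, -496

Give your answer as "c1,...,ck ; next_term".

  a_4 = 0·-5 + -1·-2 + 3·-1 + 2·3 = 5
  a_5 = 0·5 + -1·-5 + 3·-2 + 2·-1 = -3
  a_6 = 0·-3 + -1·5 + 3·-5 + 2·-2 = -24
  a_7 = 0·-24 + -1·-3 + 3·5 + 2·-5 = 8
  a_8 = 0·8 + -1·-24 + 3·-3 + 2·5 = 25
  a_9 = 0·25 + -1·8 + 3·-24 + 2·-3 = -86
  a_10 = 0·-86 + -1·25 + 3·8 + 2·-24 = -49
  a_11 = 0·-49 + -1·-86 + 3·25 + 2·8 = 177
  a_12 = 0·177 + -1·-49 + 3·-86 + 2·25 = -159
  a_13 = 0·-159 + -1·177 + 3·-49 + 2·-86 = -496
  a_14 = 0·-496 + -1·-159 + 3·177 + 2·-49 = 592

0,-1,3,2 ; 592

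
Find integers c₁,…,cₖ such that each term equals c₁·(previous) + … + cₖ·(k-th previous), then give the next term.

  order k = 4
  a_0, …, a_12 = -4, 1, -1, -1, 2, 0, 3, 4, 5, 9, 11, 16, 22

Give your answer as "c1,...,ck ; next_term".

  a_4 = 1·-1 + 1·-1 + 0·1 + -1·-4 = 2
  a_5 = 1·2 + 1·-1 + 0·-1 + -1·1 = 0
  a_6 = 1·0 + 1·2 + 0·-1 + -1·-1 = 3
  a_7 = 1·3 + 1·0 + 0·2 + -1·-1 = 4
  a_8 = 1·4 + 1·3 + 0·0 + -1·2 = 5
  a_9 = 1·5 + 1·4 + 0·3 + -1·0 = 9
  a_10 = 1·9 + 1·5 + 0·4 + -1·3 = 11
  a_11 = 1·11 + 1·9 + 0·5 + -1·4 = 16
  a_12 = 1·16 + 1·11 + 0·9 + -1·5 = 22
  a_13 = 1·22 + 1·16 + 0·11 + -1·9 = 29

1,1,0,-1 ; 29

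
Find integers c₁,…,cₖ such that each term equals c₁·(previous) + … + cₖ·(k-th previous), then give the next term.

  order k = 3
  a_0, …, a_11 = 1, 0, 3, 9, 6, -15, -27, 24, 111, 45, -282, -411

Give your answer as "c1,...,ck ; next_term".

  a_3 = 2·3 + -4·0 + 3·1 = 9
  a_4 = 2·9 + -4·3 + 3·0 = 6
  a_5 = 2·6 + -4·9 + 3·3 = -15
  a_6 = 2·-15 + -4·6 + 3·9 = -27
  a_7 = 2·-27 + -4·-15 + 3·6 = 24
  a_8 = 2·24 + -4·-27 + 3·-15 = 111
  a_9 = 2·111 + -4·24 + 3·-27 = 45
  a_10 = 2·45 + -4·111 + 3·24 = -282
  a_11 = 2·-282 + -4·45 + 3·111 = -411
  a_12 = 2·-411 + -4·-282 + 3·45 = 441

2,-4,3 ; 441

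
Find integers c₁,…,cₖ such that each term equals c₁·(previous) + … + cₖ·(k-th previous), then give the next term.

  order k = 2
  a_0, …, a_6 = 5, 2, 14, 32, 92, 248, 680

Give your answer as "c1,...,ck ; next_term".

2,2 ; 1856

  a_2 = 2·2 + 2·5 = 14
  a_3 = 2·14 + 2·2 = 32
  a_4 = 2·32 + 2·14 = 92
  a_5 = 2·92 + 2·32 = 248
  a_6 = 2·248 + 2·92 = 680
  a_7 = 2·680 + 2·248 = 1856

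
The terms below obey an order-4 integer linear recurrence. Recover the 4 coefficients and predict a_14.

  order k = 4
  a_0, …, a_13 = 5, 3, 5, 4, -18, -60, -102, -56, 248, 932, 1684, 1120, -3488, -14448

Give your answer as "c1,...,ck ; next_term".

  a_4 = 2·4 + -2·5 + -2·3 + -2·5 = -18
  a_5 = 2·-18 + -2·4 + -2·5 + -2·3 = -60
  a_6 = 2·-60 + -2·-18 + -2·4 + -2·5 = -102
  a_7 = 2·-102 + -2·-60 + -2·-18 + -2·4 = -56
  a_8 = 2·-56 + -2·-102 + -2·-60 + -2·-18 = 248
  a_9 = 2·248 + -2·-56 + -2·-102 + -2·-60 = 932
  a_10 = 2·932 + -2·248 + -2·-56 + -2·-102 = 1684
  a_11 = 2·1684 + -2·932 + -2·248 + -2·-56 = 1120
  a_12 = 2·1120 + -2·1684 + -2·932 + -2·248 = -3488
  a_13 = 2·-3488 + -2·1120 + -2·1684 + -2·932 = -14448
  a_14 = 2·-14448 + -2·-3488 + -2·1120 + -2·1684 = -27528

2,-2,-2,-2 ; -27528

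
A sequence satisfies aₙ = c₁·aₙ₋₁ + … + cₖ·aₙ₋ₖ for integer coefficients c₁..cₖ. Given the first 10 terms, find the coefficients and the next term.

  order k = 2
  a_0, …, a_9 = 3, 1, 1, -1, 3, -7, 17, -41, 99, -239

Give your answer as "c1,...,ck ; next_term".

  a_2 = -2·1 + 1·3 = 1
  a_3 = -2·1 + 1·1 = -1
  a_4 = -2·-1 + 1·1 = 3
  a_5 = -2·3 + 1·-1 = -7
  a_6 = -2·-7 + 1·3 = 17
  a_7 = -2·17 + 1·-7 = -41
  a_8 = -2·-41 + 1·17 = 99
  a_9 = -2·99 + 1·-41 = -239
  a_10 = -2·-239 + 1·99 = 577

-2,1 ; 577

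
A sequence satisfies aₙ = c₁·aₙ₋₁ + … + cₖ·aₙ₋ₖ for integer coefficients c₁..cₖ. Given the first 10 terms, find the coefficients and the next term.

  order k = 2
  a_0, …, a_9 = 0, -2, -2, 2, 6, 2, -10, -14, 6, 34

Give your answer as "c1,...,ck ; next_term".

  a_2 = 1·-2 + -2·0 = -2
  a_3 = 1·-2 + -2·-2 = 2
  a_4 = 1·2 + -2·-2 = 6
  a_5 = 1·6 + -2·2 = 2
  a_6 = 1·2 + -2·6 = -10
  a_7 = 1·-10 + -2·2 = -14
  a_8 = 1·-14 + -2·-10 = 6
  a_9 = 1·6 + -2·-14 = 34
  a_10 = 1·34 + -2·6 = 22

1,-2 ; 22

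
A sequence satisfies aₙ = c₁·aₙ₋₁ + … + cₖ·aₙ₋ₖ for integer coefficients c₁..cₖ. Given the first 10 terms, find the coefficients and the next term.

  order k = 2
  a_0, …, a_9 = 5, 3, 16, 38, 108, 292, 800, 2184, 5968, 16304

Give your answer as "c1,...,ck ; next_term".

  a_2 = 2·3 + 2·5 = 16
  a_3 = 2·16 + 2·3 = 38
  a_4 = 2·38 + 2·16 = 108
  a_5 = 2·108 + 2·38 = 292
  a_6 = 2·292 + 2·108 = 800
  a_7 = 2·800 + 2·292 = 2184
  a_8 = 2·2184 + 2·800 = 5968
  a_9 = 2·5968 + 2·2184 = 16304
  a_10 = 2·16304 + 2·5968 = 44544

2,2 ; 44544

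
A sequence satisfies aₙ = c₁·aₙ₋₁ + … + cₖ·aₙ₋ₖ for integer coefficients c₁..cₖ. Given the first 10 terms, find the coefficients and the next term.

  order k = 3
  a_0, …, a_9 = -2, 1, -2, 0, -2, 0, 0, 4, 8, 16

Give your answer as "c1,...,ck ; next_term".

  a_3 = 2·-2 + 0·1 + -2·-2 = 0
  a_4 = 2·0 + 0·-2 + -2·1 = -2
  a_5 = 2·-2 + 0·0 + -2·-2 = 0
  a_6 = 2·0 + 0·-2 + -2·0 = 0
  a_7 = 2·0 + 0·0 + -2·-2 = 4
  a_8 = 2·4 + 0·0 + -2·0 = 8
  a_9 = 2·8 + 0·4 + -2·0 = 16
  a_10 = 2·16 + 0·8 + -2·4 = 24

2,0,-2 ; 24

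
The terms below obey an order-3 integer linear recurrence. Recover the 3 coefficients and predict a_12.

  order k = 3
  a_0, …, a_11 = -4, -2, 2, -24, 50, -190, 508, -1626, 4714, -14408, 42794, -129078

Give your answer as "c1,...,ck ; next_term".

  a_3 = -2·2 + 4·-2 + 3·-4 = -24
  a_4 = -2·-24 + 4·2 + 3·-2 = 50
  a_5 = -2·50 + 4·-24 + 3·2 = -190
  a_6 = -2·-190 + 4·50 + 3·-24 = 508
  a_7 = -2·508 + 4·-190 + 3·50 = -1626
  a_8 = -2·-1626 + 4·508 + 3·-190 = 4714
  a_9 = -2·4714 + 4·-1626 + 3·508 = -14408
  a_10 = -2·-14408 + 4·4714 + 3·-1626 = 42794
  a_11 = -2·42794 + 4·-14408 + 3·4714 = -129078
  a_12 = -2·-129078 + 4·42794 + 3·-14408 = 386108

-2,4,3 ; 386108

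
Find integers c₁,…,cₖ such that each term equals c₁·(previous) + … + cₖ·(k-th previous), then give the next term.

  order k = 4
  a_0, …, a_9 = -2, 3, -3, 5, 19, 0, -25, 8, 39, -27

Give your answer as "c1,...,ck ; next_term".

  a_4 = 1·5 + -2·-3 + 2·3 + -1·-2 = 19
  a_5 = 1·19 + -2·5 + 2·-3 + -1·3 = 0
  a_6 = 1·0 + -2·19 + 2·5 + -1·-3 = -25
  a_7 = 1·-25 + -2·0 + 2·19 + -1·5 = 8
  a_8 = 1·8 + -2·-25 + 2·0 + -1·19 = 39
  a_9 = 1·39 + -2·8 + 2·-25 + -1·0 = -27
  a_10 = 1·-27 + -2·39 + 2·8 + -1·-25 = -64

1,-2,2,-1 ; -64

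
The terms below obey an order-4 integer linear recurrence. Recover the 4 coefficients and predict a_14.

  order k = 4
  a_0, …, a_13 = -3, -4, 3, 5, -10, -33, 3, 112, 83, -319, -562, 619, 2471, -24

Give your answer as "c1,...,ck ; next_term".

  a_4 = 1·5 + -3·3 + 0·-4 + 2·-3 = -10
  a_5 = 1·-10 + -3·5 + 0·3 + 2·-4 = -33
  a_6 = 1·-33 + -3·-10 + 0·5 + 2·3 = 3
  a_7 = 1·3 + -3·-33 + 0·-10 + 2·5 = 112
  a_8 = 1·112 + -3·3 + 0·-33 + 2·-10 = 83
  a_9 = 1·83 + -3·112 + 0·3 + 2·-33 = -319
  a_10 = 1·-319 + -3·83 + 0·112 + 2·3 = -562
  a_11 = 1·-562 + -3·-319 + 0·83 + 2·112 = 619
  a_12 = 1·619 + -3·-562 + 0·-319 + 2·83 = 2471
  a_13 = 1·2471 + -3·619 + 0·-562 + 2·-319 = -24
  a_14 = 1·-24 + -3·2471 + 0·619 + 2·-562 = -8561

1,-3,0,2 ; -8561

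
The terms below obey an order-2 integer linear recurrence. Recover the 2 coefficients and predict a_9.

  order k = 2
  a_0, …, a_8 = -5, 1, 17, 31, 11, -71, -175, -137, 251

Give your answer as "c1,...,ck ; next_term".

2,-3 ; 913

  a_2 = 2·1 + -3·-5 = 17
  a_3 = 2·17 + -3·1 = 31
  a_4 = 2·31 + -3·17 = 11
  a_5 = 2·11 + -3·31 = -71
  a_6 = 2·-71 + -3·11 = -175
  a_7 = 2·-175 + -3·-71 = -137
  a_8 = 2·-137 + -3·-175 = 251
  a_9 = 2·251 + -3·-137 = 913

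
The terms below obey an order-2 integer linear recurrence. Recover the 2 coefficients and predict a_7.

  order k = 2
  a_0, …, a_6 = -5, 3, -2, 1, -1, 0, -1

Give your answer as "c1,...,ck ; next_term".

1,1 ; -1

  a_2 = 1·3 + 1·-5 = -2
  a_3 = 1·-2 + 1·3 = 1
  a_4 = 1·1 + 1·-2 = -1
  a_5 = 1·-1 + 1·1 = 0
  a_6 = 1·0 + 1·-1 = -1
  a_7 = 1·-1 + 1·0 = -1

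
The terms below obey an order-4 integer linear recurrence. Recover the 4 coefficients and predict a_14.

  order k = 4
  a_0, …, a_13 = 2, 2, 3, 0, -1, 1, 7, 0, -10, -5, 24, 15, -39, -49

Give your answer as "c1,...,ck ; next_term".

  a_4 = 0·0 + -1·3 + -1·2 + 2·2 = -1
  a_5 = 0·-1 + -1·0 + -1·3 + 2·2 = 1
  a_6 = 0·1 + -1·-1 + -1·0 + 2·3 = 7
  a_7 = 0·7 + -1·1 + -1·-1 + 2·0 = 0
  a_8 = 0·0 + -1·7 + -1·1 + 2·-1 = -10
  a_9 = 0·-10 + -1·0 + -1·7 + 2·1 = -5
  a_10 = 0·-5 + -1·-10 + -1·0 + 2·7 = 24
  a_11 = 0·24 + -1·-5 + -1·-10 + 2·0 = 15
  a_12 = 0·15 + -1·24 + -1·-5 + 2·-10 = -39
  a_13 = 0·-39 + -1·15 + -1·24 + 2·-5 = -49
  a_14 = 0·-49 + -1·-39 + -1·15 + 2·24 = 72

0,-1,-1,2 ; 72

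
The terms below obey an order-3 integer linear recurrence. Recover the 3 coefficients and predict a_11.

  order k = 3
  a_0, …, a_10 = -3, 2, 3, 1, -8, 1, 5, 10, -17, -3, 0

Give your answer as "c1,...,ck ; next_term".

  a_3 = -1·3 + -1·2 + -2·-3 = 1
  a_4 = -1·1 + -1·3 + -2·2 = -8
  a_5 = -1·-8 + -1·1 + -2·3 = 1
  a_6 = -1·1 + -1·-8 + -2·1 = 5
  a_7 = -1·5 + -1·1 + -2·-8 = 10
  a_8 = -1·10 + -1·5 + -2·1 = -17
  a_9 = -1·-17 + -1·10 + -2·5 = -3
  a_10 = -1·-3 + -1·-17 + -2·10 = 0
  a_11 = -1·0 + -1·-3 + -2·-17 = 37

-1,-1,-2 ; 37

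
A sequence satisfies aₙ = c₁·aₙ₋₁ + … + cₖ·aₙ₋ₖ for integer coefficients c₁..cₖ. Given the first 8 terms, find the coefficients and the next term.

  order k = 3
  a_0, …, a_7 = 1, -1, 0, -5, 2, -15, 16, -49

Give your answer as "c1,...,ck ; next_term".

  a_3 = 0·0 + 3·-1 + -2·1 = -5
  a_4 = 0·-5 + 3·0 + -2·-1 = 2
  a_5 = 0·2 + 3·-5 + -2·0 = -15
  a_6 = 0·-15 + 3·2 + -2·-5 = 16
  a_7 = 0·16 + 3·-15 + -2·2 = -49
  a_8 = 0·-49 + 3·16 + -2·-15 = 78

0,3,-2 ; 78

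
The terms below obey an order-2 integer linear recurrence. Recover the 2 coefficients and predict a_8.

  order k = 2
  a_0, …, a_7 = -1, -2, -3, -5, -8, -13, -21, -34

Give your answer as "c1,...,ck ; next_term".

1,1 ; -55

  a_2 = 1·-2 + 1·-1 = -3
  a_3 = 1·-3 + 1·-2 = -5
  a_4 = 1·-5 + 1·-3 = -8
  a_5 = 1·-8 + 1·-5 = -13
  a_6 = 1·-13 + 1·-8 = -21
  a_7 = 1·-21 + 1·-13 = -34
  a_8 = 1·-34 + 1·-21 = -55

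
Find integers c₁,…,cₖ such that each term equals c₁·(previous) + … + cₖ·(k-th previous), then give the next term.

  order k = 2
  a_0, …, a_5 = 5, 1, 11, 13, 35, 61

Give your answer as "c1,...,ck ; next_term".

1,2 ; 131

  a_2 = 1·1 + 2·5 = 11
  a_3 = 1·11 + 2·1 = 13
  a_4 = 1·13 + 2·11 = 35
  a_5 = 1·35 + 2·13 = 61
  a_6 = 1·61 + 2·35 = 131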